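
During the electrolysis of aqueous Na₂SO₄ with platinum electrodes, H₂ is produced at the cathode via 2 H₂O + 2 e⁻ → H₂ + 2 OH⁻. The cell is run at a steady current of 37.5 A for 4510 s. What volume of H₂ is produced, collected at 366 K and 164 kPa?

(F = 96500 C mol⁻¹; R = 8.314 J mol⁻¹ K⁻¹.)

16.3 L

Q = I·t = 37.50 A × 4510.0 s = 169100 C.
n(e⁻) = Q/F = 169100 / 96500 = 1.753 mol.
2 electrons are transferred per H₂ molecule, so n(H₂) = 1.753 / 2 = 0.8763 mol.
V = nRT/P = (0.8763 × 8.314 × 366) / (164 × 10³ Pa) = 0.0163 m³ = 16.3 L.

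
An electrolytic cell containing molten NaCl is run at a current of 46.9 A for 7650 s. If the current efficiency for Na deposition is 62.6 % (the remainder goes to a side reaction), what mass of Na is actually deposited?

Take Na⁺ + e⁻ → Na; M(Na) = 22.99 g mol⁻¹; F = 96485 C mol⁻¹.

53.5 g

Q = I·t = 46.90 × 7650.0 = 358800 C.
n(e⁻) = 358800/96485 = 3.719 mol; theoretically n(Na) = 3.719/1 = 3.719 mol, m_theo = 85.49 g.
At 62.6 % efficiency, m_actual = 0.626 × 85.49 = 53.5 g.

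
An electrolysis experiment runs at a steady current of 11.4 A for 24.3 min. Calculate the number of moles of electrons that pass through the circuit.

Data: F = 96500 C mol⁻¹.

0.172 mol

Q = I·t = 11.40 A × 1458.0 s = 16620 C.
n(e⁻) = Q/F = 16620 / 96500 = 0.172 mol.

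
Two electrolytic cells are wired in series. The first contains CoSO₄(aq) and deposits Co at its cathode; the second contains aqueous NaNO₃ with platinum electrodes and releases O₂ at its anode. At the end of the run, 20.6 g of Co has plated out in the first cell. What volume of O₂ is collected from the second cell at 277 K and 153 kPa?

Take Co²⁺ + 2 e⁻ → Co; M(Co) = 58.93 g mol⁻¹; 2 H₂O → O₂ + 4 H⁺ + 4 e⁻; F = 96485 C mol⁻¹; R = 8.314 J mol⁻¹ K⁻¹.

2.63 L

n(Co) = 20.6 / 58.93 = 0.3496 mol, so n(e⁻) = 2 × 0.3496 = 0.6991 mol.
The cells are in series, so the same 0.6991 mol of electrons passes through the second cell.
2 H₂O → O₂ + 4 H⁺ + 4 e⁻ — 4 mol e⁻ per mol O₂, so n(O₂) = 0.6991/4 = 0.1748 mol.
V = nRT/P = (0.1748 × 8.314 × 277) / (153 × 10³) = 0.00263 m³ = 2.63 L.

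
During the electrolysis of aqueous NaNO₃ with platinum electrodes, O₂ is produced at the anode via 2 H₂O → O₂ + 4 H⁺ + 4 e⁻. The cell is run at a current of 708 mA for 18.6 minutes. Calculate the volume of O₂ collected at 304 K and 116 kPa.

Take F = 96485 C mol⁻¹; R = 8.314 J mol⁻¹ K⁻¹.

0.0446 L

Q = I·t = 0.7080 A × 1116.0 s = 790.1 C.
n(e⁻) = Q/F = 790.1 / 96485 = 0.008189 mol.
4 electrons are transferred per O₂ molecule, so n(O₂) = 0.008189 / 4 = 0.002047 mol.
V = nRT/P = (0.002047 × 8.314 × 304) / (116 × 10³ Pa) = 4.46 × 10⁻⁵ m³ = 0.0446 L.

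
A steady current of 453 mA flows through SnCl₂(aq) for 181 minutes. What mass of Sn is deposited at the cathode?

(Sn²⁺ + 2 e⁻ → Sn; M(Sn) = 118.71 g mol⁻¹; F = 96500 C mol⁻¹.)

3.03 g

Q = I·t = 0.4530 A × 10860 s = 4920 C.
n(e⁻) = Q/F = 4920 / 96500 = 0.05098 mol.
Sn²⁺ + 2 e⁻ → Sn, so n(Sn) = n(e⁻)/2 = 0.02549 mol.
m = n·M = 0.02549 × 118.71 = 3.03 g.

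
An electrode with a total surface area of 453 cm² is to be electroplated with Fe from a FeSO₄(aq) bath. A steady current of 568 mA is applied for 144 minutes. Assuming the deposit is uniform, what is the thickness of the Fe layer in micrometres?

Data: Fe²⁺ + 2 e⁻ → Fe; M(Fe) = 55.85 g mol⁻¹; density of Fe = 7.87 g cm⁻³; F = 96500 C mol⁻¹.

3.98 μm

Q = I·t = 0.5680 × 8640.0 = 4908 C; n(e⁻) = 0.05086 mol.
n(Fe) = n(e⁻)/2 = 0.02543 mol, so m = 0.02543 × 55.85 = 1.420 g.
Volume = m/ρ = 1.420 / 7.87 = 0.1804 cm³.
Thickness = V/A = 0.1804 / 453 = 3.98 × 10⁻⁴ cm = 3.98 μm.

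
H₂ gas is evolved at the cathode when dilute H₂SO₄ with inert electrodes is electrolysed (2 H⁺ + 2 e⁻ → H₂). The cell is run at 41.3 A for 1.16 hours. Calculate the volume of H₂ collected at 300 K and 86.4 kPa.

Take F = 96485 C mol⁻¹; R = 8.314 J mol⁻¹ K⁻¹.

Q = I·t = 41.30 A × 4176.0 s = 172500 C.
n(e⁻) = Q/F = 172500 / 96485 = 1.788 mol.
2 electrons are transferred per H₂ molecule, so n(H₂) = 1.788 / 2 = 0.8938 mol.
V = nRT/P = (0.8938 × 8.314 × 300) / (86.4 × 10³ Pa) = 0.0258 m³ = 25.8 L.

25.8 L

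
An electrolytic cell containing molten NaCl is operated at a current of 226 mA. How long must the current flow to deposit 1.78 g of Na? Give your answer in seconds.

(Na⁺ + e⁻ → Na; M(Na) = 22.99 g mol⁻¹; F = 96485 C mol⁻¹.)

n(Na) = m/M = 1.78 / 22.99 = 0.07742 mol.
Each Na atom requires 1 electron, so n(e⁻) = 1 × 0.07742 = 0.07742 mol.
Q = n(e⁻)·F = 0.07742 × 96485 = 7470 C.
t = Q/I = 7470 / 0.2260 A = 33050 s.

33100 s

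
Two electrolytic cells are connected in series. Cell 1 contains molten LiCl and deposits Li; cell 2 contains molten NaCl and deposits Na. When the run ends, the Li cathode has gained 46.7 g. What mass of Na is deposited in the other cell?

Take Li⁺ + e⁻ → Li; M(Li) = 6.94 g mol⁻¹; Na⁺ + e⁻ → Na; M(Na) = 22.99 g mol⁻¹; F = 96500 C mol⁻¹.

n(Li) = 46.7 / 6.94 = 6.729 mol.
Since Li⁺ + e⁻ → Li, n(e⁻) passed = 1 × 6.729 = 6.729 mol.
Cells in series carry the same charge, so the same 6.729 mol of electrons passes through cell 2.
Na⁺ + e⁻ → Na, so n(Na) = 6.729 / 1 = 6.729 mol.
m(Na) = 6.729 × 22.99 = 155 g.

155 g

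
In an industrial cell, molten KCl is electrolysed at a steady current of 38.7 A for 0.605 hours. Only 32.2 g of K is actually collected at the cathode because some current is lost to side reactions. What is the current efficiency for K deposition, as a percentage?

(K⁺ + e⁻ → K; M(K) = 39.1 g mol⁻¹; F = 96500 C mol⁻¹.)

Q = I·t = 38.70 × 2178.0 = 84290 C; n(e⁻) = 84290/96500 = 0.8735 mol.
Theoretical n(K) = n(e⁻)/1 = 0.8735 mol, i.e. m_theo = 0.8735 × 39.1 = 34.15 g.
Efficiency = m_actual / m_theo = 32.2 / 34.15 = 94.3 %.

94.3 %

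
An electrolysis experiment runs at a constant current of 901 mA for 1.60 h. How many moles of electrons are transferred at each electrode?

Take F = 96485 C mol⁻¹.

Q = I·t = 0.9010 A × 5760.0 s = 5190 C.
n(e⁻) = Q/F = 5190 / 96485 = 0.0538 mol.

0.0538 mol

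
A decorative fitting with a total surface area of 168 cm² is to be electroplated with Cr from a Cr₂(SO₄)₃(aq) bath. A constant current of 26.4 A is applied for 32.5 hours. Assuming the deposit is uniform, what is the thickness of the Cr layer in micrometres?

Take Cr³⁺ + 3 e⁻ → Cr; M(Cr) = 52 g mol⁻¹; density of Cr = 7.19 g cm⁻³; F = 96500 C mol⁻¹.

Q = I·t = 26.40 × 117000 = 3089000 C; n(e⁻) = 32.01 mol.
n(Cr) = n(e⁻)/3 = 10.67 mol, so m = 10.67 × 52 = 554.8 g.
Volume = m/ρ = 554.8 / 7.19 = 77.16 cm³.
Thickness = V/A = 77.16 / 168 = 0.459 cm = 4590 μm.

4590 μm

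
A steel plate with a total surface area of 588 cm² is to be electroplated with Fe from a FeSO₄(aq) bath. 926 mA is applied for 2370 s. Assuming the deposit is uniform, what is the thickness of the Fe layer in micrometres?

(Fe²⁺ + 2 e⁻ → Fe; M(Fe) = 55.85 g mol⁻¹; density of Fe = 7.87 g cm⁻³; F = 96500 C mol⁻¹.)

1.37 μm

Q = I·t = 0.9260 × 2370.0 = 2195 C; n(e⁻) = 0.02274 mol.
n(Fe) = n(e⁻)/2 = 0.01137 mol, so m = 0.01137 × 55.85 = 0.6351 g.
Volume = m/ρ = 0.6351 / 7.87 = 0.08070 cm³.
Thickness = V/A = 0.08070 / 588 = 1.37 × 10⁻⁴ cm = 1.37 μm.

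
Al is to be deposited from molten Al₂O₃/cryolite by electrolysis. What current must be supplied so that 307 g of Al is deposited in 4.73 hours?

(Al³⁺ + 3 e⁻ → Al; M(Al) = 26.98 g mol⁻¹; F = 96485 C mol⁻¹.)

n(Al) = 307 / 26.98 = 11.38 mol.
n(e⁻) = 3 × 11.38 = 34.14 mol.
Q = n(e⁻)·F = 34.14 × 96485 = 3294000 C.
I = Q/t = 3294000 / 17028 s = 193 A.

193 A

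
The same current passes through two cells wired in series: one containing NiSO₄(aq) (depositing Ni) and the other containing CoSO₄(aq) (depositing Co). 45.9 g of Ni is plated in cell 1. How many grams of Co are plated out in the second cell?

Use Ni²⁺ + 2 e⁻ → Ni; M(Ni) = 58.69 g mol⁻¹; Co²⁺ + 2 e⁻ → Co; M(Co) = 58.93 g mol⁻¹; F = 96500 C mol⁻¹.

n(Ni) = 45.9 / 58.69 = 0.7821 mol.
Since Ni²⁺ + 2 e⁻ → Ni, n(e⁻) passed = 2 × 0.7821 = 1.564 mol.
Cells in series carry the same charge, so the same 1.564 mol of electrons passes through cell 2.
Co²⁺ + 2 e⁻ → Co, so n(Co) = 1.564 / 2 = 0.7821 mol.
m(Co) = 0.7821 × 58.93 = 46.1 g.

46.1 g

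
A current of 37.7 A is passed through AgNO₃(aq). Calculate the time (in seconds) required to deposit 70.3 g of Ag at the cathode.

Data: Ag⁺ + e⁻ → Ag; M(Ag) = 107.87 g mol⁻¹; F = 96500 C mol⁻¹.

1670 s

n(Ag) = m/M = 70.3 / 107.87 = 0.6517 mol.
Each Ag atom requires 1 electron, so n(e⁻) = 1 × 0.6517 = 0.6517 mol.
Q = n(e⁻)·F = 0.6517 × 96500 = 62890 C.
t = Q/I = 62890 / 37.70 A = 1668 s.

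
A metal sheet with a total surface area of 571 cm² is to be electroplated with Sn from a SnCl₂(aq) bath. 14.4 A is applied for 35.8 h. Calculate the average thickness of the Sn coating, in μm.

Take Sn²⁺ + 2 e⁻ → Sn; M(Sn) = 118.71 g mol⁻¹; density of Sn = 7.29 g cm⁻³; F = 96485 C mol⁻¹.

Q = I·t = 14.40 × 128880 = 1856000 C; n(e⁻) = 19.23 mol.
n(Sn) = n(e⁻)/2 = 9.617 mol, so m = 9.617 × 118.71 = 1142 g.
Volume = m/ρ = 1142 / 7.29 = 156.6 cm³.
Thickness = V/A = 156.6 / 571 = 0.274 cm = 2740 μm.

2740 μm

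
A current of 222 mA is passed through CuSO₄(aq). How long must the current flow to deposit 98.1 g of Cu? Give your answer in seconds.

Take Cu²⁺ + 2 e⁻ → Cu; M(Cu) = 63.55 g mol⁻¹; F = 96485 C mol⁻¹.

1.34 × 10⁶ s

n(Cu) = m/M = 98.1 / 63.55 = 1.544 mol.
Each Cu atom requires 2 electrons, so n(e⁻) = 2 × 1.544 = 3.087 mol.
Q = n(e⁻)·F = 3.087 × 96485 = 297900 C.
t = Q/I = 297900 / 0.2220 A = 1342000 s.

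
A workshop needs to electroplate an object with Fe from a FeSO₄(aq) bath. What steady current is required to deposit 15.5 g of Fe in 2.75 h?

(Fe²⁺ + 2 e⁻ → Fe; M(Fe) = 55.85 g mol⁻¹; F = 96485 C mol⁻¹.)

5.41 A

n(Fe) = 15.5 / 55.85 = 0.2775 mol.
n(e⁻) = 2 × 0.2775 = 0.5551 mol.
Q = n(e⁻)·F = 0.5551 × 96485 = 53550 C.
I = Q/t = 53550 / 9900.0 s = 5.41 A.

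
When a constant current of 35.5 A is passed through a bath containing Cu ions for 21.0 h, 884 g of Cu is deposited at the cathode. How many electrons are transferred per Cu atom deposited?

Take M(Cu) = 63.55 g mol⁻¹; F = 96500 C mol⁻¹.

2

Q = I·t = 35.50 A × 75600 s = 2684000 C, so n(e⁻) = 2684000/96500 = 27.81 mol.
n(Cu) deposited = 884 / 63.55 = 13.91 mol.
Electrons per atom = n(e⁻)/n(Cu) = 27.81 / 13.91 = 2.00 ≈ 2, so the ion is Cu²⁺.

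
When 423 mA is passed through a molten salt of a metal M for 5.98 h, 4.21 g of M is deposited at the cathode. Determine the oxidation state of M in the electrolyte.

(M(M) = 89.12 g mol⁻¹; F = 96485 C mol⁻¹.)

Q = I·t = 0.4230 A × 21528 s = 9106 C, so n(e⁻) = 9106/96485 = 0.09438 mol.
n(M) deposited = 4.21 / 89.12 = 0.04724 mol.
Electrons per atom = n(e⁻)/n(M) = 0.09438 / 0.04724 = 2.00 ≈ 2, so the ion is M²⁺.

+2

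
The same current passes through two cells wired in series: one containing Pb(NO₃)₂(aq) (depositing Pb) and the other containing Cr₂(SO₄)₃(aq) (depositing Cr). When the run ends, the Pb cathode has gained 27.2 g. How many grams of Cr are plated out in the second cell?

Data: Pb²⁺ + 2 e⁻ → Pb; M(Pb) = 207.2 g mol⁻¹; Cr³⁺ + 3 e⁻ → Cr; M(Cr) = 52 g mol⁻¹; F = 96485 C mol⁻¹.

4.55 g

n(Pb) = 27.2 / 207.2 = 0.1313 mol.
Since Pb²⁺ + 2 e⁻ → Pb, n(e⁻) passed = 2 × 0.1313 = 0.2625 mol.
Cells in series carry the same charge, so the same 0.2625 mol of electrons passes through cell 2.
Cr³⁺ + 3 e⁻ → Cr, so n(Cr) = 0.2625 / 3 = 0.08752 mol.
m(Cr) = 0.08752 × 52 = 4.55 g.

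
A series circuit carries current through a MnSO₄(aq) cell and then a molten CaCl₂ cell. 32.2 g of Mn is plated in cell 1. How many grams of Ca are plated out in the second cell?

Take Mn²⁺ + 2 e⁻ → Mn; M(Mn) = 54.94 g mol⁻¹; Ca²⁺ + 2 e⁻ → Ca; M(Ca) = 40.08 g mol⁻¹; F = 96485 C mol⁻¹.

n(Mn) = 32.2 / 54.94 = 0.5861 mol.
Since Mn²⁺ + 2 e⁻ → Mn, n(e⁻) passed = 2 × 0.5861 = 1.172 mol.
Cells in series carry the same charge, so the same 1.172 mol of electrons passes through cell 2.
Ca²⁺ + 2 e⁻ → Ca, so n(Ca) = 1.172 / 2 = 0.5861 mol.
m(Ca) = 0.5861 × 40.08 = 23.5 g.

23.5 g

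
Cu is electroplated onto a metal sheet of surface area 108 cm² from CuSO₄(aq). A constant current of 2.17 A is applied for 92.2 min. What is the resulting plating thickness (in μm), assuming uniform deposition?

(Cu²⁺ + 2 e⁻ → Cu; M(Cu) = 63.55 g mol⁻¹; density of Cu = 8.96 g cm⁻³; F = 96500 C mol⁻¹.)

Q = I·t = 2.170 × 5532.0 = 12000 C; n(e⁻) = 0.1244 mol.
n(Cu) = n(e⁻)/2 = 0.06220 mol, so m = 0.06220 × 63.55 = 3.953 g.
Volume = m/ρ = 3.953 / 8.96 = 0.4412 cm³.
Thickness = V/A = 0.4412 / 108 = 0.00408 cm = 40.8 μm.

40.8 μm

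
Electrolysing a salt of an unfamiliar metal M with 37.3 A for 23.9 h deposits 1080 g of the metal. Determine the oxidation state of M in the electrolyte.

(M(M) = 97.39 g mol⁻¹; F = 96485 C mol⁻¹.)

+3

Q = I·t = 37.30 A × 86040 s = 3209000 C, so n(e⁻) = 3209000/96485 = 33.26 mol.
n(M) deposited = 1080 / 97.39 = 11.09 mol.
Electrons per atom = n(e⁻)/n(M) = 33.26 / 11.09 = 3.00 ≈ 3, so the ion is M³⁺.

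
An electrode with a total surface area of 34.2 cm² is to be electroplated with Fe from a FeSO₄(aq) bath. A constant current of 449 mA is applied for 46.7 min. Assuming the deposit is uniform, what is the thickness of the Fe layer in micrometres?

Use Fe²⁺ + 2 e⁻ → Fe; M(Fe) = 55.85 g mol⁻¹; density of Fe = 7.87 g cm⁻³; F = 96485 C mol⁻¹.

13.5 μm

Q = I·t = 0.4490 × 2802.0 = 1258 C; n(e⁻) = 0.01304 mol.
n(Fe) = n(e⁻)/2 = 0.006520 mol, so m = 0.006520 × 55.85 = 0.3641 g.
Volume = m/ρ = 0.3641 / 7.87 = 0.04627 cm³.
Thickness = V/A = 0.04627 / 34.2 = 0.00135 cm = 13.5 μm.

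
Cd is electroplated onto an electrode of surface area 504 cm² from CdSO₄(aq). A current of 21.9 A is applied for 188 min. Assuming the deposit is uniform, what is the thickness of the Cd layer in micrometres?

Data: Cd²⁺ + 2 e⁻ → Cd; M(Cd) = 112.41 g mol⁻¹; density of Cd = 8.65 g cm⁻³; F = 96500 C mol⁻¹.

330 μm

Q = I·t = 21.90 × 11280 = 247000 C; n(e⁻) = 2.560 mol.
n(Cd) = n(e⁻)/2 = 1.280 mol, so m = 1.280 × 112.41 = 143.9 g.
Volume = m/ρ = 143.9 / 8.65 = 16.63 cm³.
Thickness = V/A = 16.63 / 504 = 0.0330 cm = 330 μm.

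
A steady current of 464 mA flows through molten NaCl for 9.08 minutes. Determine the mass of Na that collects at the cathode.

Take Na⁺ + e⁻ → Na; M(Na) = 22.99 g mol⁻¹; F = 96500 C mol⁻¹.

Q = I·t = 0.4640 A × 544.80 s = 252.8 C.
n(e⁻) = Q/F = 252.8 / 96500 = 0.002620 mol.
Na⁺ + e⁻ → Na, so n(Na) = n(e⁻)/1 = 0.002620 mol.
m = n·M = 0.002620 × 22.99 = 0.0602 g.

0.0602 g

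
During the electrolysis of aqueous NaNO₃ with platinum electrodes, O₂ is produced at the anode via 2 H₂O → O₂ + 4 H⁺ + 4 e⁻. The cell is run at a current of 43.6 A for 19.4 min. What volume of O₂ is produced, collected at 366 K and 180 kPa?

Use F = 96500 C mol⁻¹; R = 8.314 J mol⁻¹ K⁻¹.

2.22 L

Q = I·t = 43.60 A × 1164.0 s = 50750 C.
n(e⁻) = Q/F = 50750 / 96500 = 0.5259 mol.
4 electrons are transferred per O₂ molecule, so n(O₂) = 0.5259 / 4 = 0.1315 mol.
V = nRT/P = (0.1315 × 8.314 × 366) / (180 × 10³ Pa) = 0.00222 m³ = 2.22 L.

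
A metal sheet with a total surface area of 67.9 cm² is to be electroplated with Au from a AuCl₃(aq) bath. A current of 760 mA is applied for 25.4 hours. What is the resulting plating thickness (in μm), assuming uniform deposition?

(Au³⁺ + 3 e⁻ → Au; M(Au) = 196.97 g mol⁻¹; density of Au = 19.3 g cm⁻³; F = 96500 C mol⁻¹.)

Q = I·t = 0.7600 × 91440 = 69490 C; n(e⁻) = 0.7201 mol.
n(Au) = n(e⁻)/3 = 0.2400 mol, so m = 0.2400 × 196.97 = 47.28 g.
Volume = m/ρ = 47.28 / 19.3 = 2.450 cm³.
Thickness = V/A = 2.450 / 67.9 = 0.0361 cm = 361 μm.

361 μm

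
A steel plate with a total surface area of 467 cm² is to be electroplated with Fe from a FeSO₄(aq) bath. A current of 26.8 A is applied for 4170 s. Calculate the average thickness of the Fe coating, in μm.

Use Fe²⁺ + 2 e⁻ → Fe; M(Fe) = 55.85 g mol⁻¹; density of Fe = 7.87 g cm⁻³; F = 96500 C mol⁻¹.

Q = I·t = 26.80 × 4170.0 = 111800 C; n(e⁻) = 1.158 mol.
n(Fe) = n(e⁻)/2 = 0.5790 mol, so m = 0.5790 × 55.85 = 32.34 g.
Volume = m/ρ = 32.34 / 7.87 = 4.109 cm³.
Thickness = V/A = 4.109 / 467 = 0.00880 cm = 88.0 μm.

88.0 μm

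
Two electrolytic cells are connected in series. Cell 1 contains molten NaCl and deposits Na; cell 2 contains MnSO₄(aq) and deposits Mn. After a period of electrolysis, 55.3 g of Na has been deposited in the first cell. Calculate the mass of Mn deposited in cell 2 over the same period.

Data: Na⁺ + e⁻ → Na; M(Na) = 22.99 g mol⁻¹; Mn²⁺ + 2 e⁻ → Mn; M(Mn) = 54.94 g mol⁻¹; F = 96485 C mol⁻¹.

66.1 g

n(Na) = 55.3 / 22.99 = 2.405 mol.
Since Na⁺ + e⁻ → Na, n(e⁻) passed = 1 × 2.405 = 2.405 mol.
Cells in series carry the same charge, so the same 2.405 mol of electrons passes through cell 2.
Mn²⁺ + 2 e⁻ → Mn, so n(Mn) = 2.405 / 2 = 1.203 mol.
m(Mn) = 1.203 × 54.94 = 66.1 g.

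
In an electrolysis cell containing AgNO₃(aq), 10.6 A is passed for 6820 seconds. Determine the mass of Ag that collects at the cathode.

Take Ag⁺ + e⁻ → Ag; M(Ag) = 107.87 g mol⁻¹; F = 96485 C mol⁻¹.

Q = I·t = 10.60 A × 6820.0 s = 72290 C.
n(e⁻) = Q/F = 72290 / 96485 = 0.7493 mol.
Ag⁺ + e⁻ → Ag, so n(Ag) = n(e⁻)/1 = 0.7493 mol.
m = n·M = 0.7493 × 107.87 = 80.8 g.

80.8 g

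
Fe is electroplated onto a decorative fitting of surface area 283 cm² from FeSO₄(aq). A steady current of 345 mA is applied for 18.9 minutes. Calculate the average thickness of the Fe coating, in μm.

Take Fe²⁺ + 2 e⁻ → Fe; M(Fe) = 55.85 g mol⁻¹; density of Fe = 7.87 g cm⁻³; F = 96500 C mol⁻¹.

0.508 μm

Q = I·t = 0.3450 × 1134.0 = 391.2 C; n(e⁻) = 0.004054 mol.
n(Fe) = n(e⁻)/2 = 0.002027 mol, so m = 0.002027 × 55.85 = 0.1132 g.
Volume = m/ρ = 0.1132 / 7.87 = 0.01439 cm³.
Thickness = V/A = 0.01439 / 283 = 5.08 × 10⁻⁵ cm = 0.508 μm.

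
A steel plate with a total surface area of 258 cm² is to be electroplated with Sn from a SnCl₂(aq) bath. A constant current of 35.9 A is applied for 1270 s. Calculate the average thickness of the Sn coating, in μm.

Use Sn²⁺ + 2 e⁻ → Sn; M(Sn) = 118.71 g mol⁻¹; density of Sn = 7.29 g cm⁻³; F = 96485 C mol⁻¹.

Q = I·t = 35.90 × 1270.0 = 45590 C; n(e⁻) = 0.4725 mol.
n(Sn) = n(e⁻)/2 = 0.2363 mol, so m = 0.2363 × 118.71 = 28.05 g.
Volume = m/ρ = 28.05 / 7.29 = 3.847 cm³.
Thickness = V/A = 3.847 / 258 = 0.0149 cm = 149 μm.

149 μm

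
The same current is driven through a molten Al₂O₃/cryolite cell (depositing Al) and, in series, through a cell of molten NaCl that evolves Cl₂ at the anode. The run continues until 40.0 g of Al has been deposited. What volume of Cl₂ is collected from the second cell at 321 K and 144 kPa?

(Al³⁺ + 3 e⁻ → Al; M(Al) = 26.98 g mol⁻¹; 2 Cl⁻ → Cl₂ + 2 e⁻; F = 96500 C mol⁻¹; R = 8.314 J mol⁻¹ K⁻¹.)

n(Al) = 40.0 / 26.98 = 1.483 mol, so n(e⁻) = 3 × 1.483 = 4.448 mol.
The cells are in series, so the same 4.448 mol of electrons passes through the second cell.
2 Cl⁻ → Cl₂ + 2 e⁻ — 2 mol e⁻ per mol Cl₂, so n(Cl₂) = 4.448/2 = 2.224 mol.
V = nRT/P = (2.224 × 8.314 × 321) / (144 × 10³) = 0.0412 m³ = 41.2 L.

41.2 L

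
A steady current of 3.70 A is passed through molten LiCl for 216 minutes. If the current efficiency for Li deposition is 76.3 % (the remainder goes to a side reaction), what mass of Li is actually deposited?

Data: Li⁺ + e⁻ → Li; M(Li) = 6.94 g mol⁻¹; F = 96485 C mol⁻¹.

2.63 g

Q = I·t = 3.700 × 12960 = 47950 C.
n(e⁻) = 47950/96485 = 0.4970 mol; theoretically n(Li) = 0.4970/1 = 0.4970 mol, m_theo = 3.449 g.
At 76.3 % efficiency, m_actual = 0.763 × 3.449 = 2.63 g.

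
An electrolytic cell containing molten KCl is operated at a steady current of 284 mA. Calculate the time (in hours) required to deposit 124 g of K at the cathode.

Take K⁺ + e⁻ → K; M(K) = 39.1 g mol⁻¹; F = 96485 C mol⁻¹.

n(K) = m/M = 124 / 39.1 = 3.171 mol.
Each K atom requires 1 electron, so n(e⁻) = 1 × 3.171 = 3.171 mol.
Q = n(e⁻)·F = 3.171 × 96485 = 306000 C.
t = Q/I = 306000 / 0.2840 A = 1077000 s = 299 h.

299 h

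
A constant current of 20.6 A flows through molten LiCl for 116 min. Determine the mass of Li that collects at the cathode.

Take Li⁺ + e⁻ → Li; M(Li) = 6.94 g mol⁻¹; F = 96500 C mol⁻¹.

10.3 g

Q = I·t = 20.60 A × 6960.0 s = 143400 C.
n(e⁻) = Q/F = 143400 / 96500 = 1.486 mol.
Li⁺ + e⁻ → Li, so n(Li) = n(e⁻)/1 = 1.486 mol.
m = n·M = 1.486 × 6.94 = 10.3 g.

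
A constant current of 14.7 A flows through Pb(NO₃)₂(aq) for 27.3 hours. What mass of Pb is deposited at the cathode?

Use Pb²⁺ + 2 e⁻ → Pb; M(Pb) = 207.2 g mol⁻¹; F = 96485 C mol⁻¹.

1550 g

Q = I·t = 14.70 A × 98280 s = 1445000 C.
n(e⁻) = Q/F = 1445000 / 96485 = 14.97 mol.
Pb²⁺ + 2 e⁻ → Pb, so n(Pb) = n(e⁻)/2 = 7.487 mol.
m = n·M = 7.487 × 207.2 = 1550 g.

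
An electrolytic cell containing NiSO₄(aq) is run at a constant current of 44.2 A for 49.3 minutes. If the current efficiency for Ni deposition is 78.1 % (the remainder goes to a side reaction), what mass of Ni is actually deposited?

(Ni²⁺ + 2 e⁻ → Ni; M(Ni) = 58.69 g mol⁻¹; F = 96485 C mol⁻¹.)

31.1 g

Q = I·t = 44.20 × 2958.0 = 130700 C.
n(e⁻) = 130700/96485 = 1.355 mol; theoretically n(Ni) = 1.355/2 = 0.6775 mol, m_theo = 39.76 g.
At 78.1 % efficiency, m_actual = 0.781 × 39.76 = 31.1 g.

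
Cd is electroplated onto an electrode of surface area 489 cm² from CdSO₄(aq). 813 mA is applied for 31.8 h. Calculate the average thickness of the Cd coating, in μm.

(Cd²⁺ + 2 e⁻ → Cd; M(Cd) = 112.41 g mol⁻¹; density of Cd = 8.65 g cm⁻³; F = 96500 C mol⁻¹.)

128 μm

Q = I·t = 0.8130 × 114480 = 93070 C; n(e⁻) = 0.9645 mol.
n(Cd) = n(e⁻)/2 = 0.4822 mol, so m = 0.4822 × 112.41 = 54.21 g.
Volume = m/ρ = 54.21 / 8.65 = 6.267 cm³.
Thickness = V/A = 6.267 / 489 = 0.0128 cm = 128 μm.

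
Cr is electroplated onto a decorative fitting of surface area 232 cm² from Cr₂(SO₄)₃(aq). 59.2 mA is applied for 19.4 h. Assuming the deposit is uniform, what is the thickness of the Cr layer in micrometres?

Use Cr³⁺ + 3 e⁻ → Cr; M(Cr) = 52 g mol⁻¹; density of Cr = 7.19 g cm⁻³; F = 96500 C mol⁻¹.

4.45 μm

Q = I·t = 0.05920 × 69840 = 4135 C; n(e⁻) = 0.04284 mol.
n(Cr) = n(e⁻)/3 = 0.01428 mol, so m = 0.01428 × 52 = 0.7426 g.
Volume = m/ρ = 0.7426 / 7.19 = 0.1033 cm³.
Thickness = V/A = 0.1033 / 232 = 4.45 × 10⁻⁴ cm = 4.45 μm.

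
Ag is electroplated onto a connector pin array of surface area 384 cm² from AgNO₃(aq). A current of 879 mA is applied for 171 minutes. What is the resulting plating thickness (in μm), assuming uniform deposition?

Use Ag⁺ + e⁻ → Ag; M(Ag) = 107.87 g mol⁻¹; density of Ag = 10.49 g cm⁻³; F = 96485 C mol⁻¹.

Q = I·t = 0.8790 × 10260 = 9019 C; n(e⁻) = 0.09347 mol.
n(Ag) = n(e⁻)/1 = 0.09347 mol, so m = 0.09347 × 107.87 = 10.08 g.
Volume = m/ρ = 10.08 / 10.49 = 0.9612 cm³.
Thickness = V/A = 0.9612 / 384 = 0.00250 cm = 25.0 μm.

25.0 μm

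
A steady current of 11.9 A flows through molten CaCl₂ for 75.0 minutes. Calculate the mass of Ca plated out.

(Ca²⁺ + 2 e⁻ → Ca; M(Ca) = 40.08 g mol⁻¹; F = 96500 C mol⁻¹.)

Q = I·t = 11.90 A × 4500.0 s = 53550 C.
n(e⁻) = Q/F = 53550 / 96500 = 0.5549 mol.
Ca²⁺ + 2 e⁻ → Ca, so n(Ca) = n(e⁻)/2 = 0.2775 mol.
m = n·M = 0.2775 × 40.08 = 11.1 g.

11.1 g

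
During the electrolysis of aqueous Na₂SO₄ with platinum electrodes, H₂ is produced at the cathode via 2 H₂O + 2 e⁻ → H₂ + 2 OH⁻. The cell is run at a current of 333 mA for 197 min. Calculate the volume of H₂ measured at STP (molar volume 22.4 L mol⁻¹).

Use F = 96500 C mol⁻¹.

Q = I·t = 0.3330 A × 11820 s = 3936 C.
n(e⁻) = Q/F = 3936 / 96500 = 0.04079 mol.
2 electrons are transferred per H₂ molecule, so n(H₂) = 0.04079 / 2 = 0.02039 mol.
V = n × V_m = 0.02039 × 22.4 = 0.457 L.

0.457 L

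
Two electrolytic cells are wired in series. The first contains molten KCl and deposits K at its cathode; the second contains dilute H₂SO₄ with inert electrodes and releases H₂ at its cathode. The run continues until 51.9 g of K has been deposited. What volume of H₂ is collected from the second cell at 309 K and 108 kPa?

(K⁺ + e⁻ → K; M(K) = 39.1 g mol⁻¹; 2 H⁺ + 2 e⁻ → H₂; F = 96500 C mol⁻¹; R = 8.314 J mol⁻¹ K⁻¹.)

n(K) = 51.9 / 39.1 = 1.327 mol, so n(e⁻) = 1 × 1.327 = 1.327 mol.
The cells are in series, so the same 1.327 mol of electrons passes through the second cell.
2 H⁺ + 2 e⁻ → H₂ — 2 mol e⁻ per mol H₂, so n(H₂) = 1.327/2 = 0.6637 mol.
V = nRT/P = (0.6637 × 8.314 × 309) / (108 × 10³) = 0.0158 m³ = 15.8 L.

15.8 L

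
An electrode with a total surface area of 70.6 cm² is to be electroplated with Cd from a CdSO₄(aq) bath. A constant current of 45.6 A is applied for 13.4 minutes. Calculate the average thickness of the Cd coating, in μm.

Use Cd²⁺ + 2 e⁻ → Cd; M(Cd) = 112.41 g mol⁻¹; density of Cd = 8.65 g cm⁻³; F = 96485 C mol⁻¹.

350 μm

Q = I·t = 45.60 × 804.00 = 36660 C; n(e⁻) = 0.3800 mol.
n(Cd) = n(e⁻)/2 = 0.1900 mol, so m = 0.1900 × 112.41 = 21.36 g.
Volume = m/ρ = 21.36 / 8.65 = 2.469 cm³.
Thickness = V/A = 2.469 / 70.6 = 0.0350 cm = 350 μm.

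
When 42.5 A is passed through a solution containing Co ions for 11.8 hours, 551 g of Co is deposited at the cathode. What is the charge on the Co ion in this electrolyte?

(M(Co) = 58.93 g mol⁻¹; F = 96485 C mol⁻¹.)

Q = I·t = 42.50 A × 42480 s = 1805000 C, so n(e⁻) = 1805000/96485 = 18.71 mol.
n(Co) deposited = 551 / 58.93 = 9.350 mol.
Electrons per atom = n(e⁻)/n(Co) = 18.71 / 9.350 = 2.00 ≈ 2, so the ion is Co²⁺.

+2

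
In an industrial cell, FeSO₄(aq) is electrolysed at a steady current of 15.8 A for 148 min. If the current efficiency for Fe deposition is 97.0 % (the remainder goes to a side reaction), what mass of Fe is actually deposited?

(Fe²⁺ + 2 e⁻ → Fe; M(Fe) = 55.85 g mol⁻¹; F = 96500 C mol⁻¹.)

39.4 g

Q = I·t = 15.80 × 8880.0 = 140300 C.
n(e⁻) = 140300/96500 = 1.454 mol; theoretically n(Fe) = 1.454/2 = 0.7270 mol, m_theo = 40.60 g.
At 97.0 % efficiency, m_actual = 0.970 × 40.60 = 39.4 g.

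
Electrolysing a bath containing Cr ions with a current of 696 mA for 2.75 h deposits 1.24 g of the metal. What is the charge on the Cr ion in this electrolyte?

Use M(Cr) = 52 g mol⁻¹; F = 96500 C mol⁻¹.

+3

Q = I·t = 0.6960 A × 9900.0 s = 6890 C, so n(e⁻) = 6890/96500 = 0.07140 mol.
n(Cr) deposited = 1.24 / 52 = 0.02385 mol.
Electrons per atom = n(e⁻)/n(Cr) = 0.07140 / 0.02385 = 2.99 ≈ 3, so the ion is Cr³⁺.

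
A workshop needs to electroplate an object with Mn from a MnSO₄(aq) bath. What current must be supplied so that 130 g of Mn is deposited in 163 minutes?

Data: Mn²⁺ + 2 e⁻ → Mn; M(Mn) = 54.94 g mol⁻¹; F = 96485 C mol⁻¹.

46.7 A

n(Mn) = 130 / 54.94 = 2.366 mol.
n(e⁻) = 2 × 2.366 = 4.732 mol.
Q = n(e⁻)·F = 4.732 × 96485 = 456600 C.
I = Q/t = 456600 / 9780.0 s = 46.7 A.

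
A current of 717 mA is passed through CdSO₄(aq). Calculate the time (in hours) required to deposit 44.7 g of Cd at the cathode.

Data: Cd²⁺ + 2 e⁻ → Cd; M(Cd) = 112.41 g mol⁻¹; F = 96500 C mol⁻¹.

n(Cd) = m/M = 44.7 / 112.41 = 0.3977 mol.
Each Cd atom requires 2 electrons, so n(e⁻) = 2 × 0.3977 = 0.7953 mol.
Q = n(e⁻)·F = 0.7953 × 96500 = 76750 C.
t = Q/I = 76750 / 0.7170 A = 107000 s = 29.7 h.

29.7 h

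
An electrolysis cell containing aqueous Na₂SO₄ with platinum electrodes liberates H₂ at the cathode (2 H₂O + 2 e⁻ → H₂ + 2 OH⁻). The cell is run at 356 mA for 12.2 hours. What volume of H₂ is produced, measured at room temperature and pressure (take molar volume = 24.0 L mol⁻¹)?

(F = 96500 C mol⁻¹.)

Q = I·t = 0.3560 A × 43920 s = 15640 C.
n(e⁻) = Q/F = 15640 / 96500 = 0.1620 mol.
2 electrons are transferred per H₂ molecule, so n(H₂) = 0.1620 / 2 = 0.08101 mol.
V = n × V_m = 0.08101 × 24.0 = 1.94 L.

1.94 L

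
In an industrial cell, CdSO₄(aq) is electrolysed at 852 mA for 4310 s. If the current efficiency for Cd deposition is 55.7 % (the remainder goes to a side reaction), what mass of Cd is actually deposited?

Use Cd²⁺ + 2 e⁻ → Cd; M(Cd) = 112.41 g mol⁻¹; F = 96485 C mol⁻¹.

Q = I·t = 0.8520 × 4310.0 = 3672 C.
n(e⁻) = 3672/96485 = 0.03806 mol; theoretically n(Cd) = 0.03806/2 = 0.01903 mol, m_theo = 2.139 g.
At 55.7 % efficiency, m_actual = 0.557 × 2.139 = 1.19 g.

1.19 g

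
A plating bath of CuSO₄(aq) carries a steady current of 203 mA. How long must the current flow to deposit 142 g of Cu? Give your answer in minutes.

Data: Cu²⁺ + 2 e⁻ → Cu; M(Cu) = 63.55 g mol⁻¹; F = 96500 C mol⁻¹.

n(Cu) = m/M = 142 / 63.55 = 2.234 mol.
Each Cu atom requires 2 electrons, so n(e⁻) = 2 × 2.234 = 4.469 mol.
Q = n(e⁻)·F = 4.469 × 96500 = 431300 C.
t = Q/I = 431300 / 0.2030 A = 2124000 s = 35400 min.

35400 min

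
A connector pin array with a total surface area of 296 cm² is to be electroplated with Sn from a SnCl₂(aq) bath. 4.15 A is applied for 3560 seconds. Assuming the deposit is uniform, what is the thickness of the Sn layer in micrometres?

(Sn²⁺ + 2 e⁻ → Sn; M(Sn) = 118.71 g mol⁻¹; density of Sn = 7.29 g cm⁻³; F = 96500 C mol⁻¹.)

Q = I·t = 4.150 × 3560.0 = 14770 C; n(e⁻) = 0.1531 mol.
n(Sn) = n(e⁻)/2 = 0.07655 mol, so m = 0.07655 × 118.71 = 9.087 g.
Volume = m/ρ = 9.087 / 7.29 = 1.247 cm³.
Thickness = V/A = 1.247 / 296 = 0.00421 cm = 42.1 μm.

42.1 μm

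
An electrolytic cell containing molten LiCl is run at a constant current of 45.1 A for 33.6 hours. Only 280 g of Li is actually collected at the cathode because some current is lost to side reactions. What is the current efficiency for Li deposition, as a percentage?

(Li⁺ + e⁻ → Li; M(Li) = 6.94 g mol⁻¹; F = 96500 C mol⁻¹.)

Q = I·t = 45.10 × 120960 = 5455000 C; n(e⁻) = 5455000/96500 = 56.53 mol.
Theoretical n(Li) = n(e⁻)/1 = 56.53 mol, i.e. m_theo = 56.53 × 6.94 = 392.3 g.
Efficiency = m_actual / m_theo = 280 / 392.3 = 71.4 %.

71.4 %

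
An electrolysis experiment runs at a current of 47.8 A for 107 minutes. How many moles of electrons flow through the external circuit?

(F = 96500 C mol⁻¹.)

3.18 mol

Q = I·t = 47.80 A × 6420.0 s = 306900 C.
n(e⁻) = Q/F = 306900 / 96500 = 3.18 mol.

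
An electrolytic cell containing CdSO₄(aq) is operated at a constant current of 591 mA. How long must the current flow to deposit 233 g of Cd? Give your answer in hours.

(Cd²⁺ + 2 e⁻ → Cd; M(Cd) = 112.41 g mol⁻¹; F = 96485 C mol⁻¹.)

n(Cd) = m/M = 233 / 112.41 = 2.073 mol.
Each Cd atom requires 2 electrons, so n(e⁻) = 2 × 2.073 = 4.146 mol.
Q = n(e⁻)·F = 4.146 × 96485 = 400000 C.
t = Q/I = 400000 / 0.5910 A = 676800 s = 188 h.

188 h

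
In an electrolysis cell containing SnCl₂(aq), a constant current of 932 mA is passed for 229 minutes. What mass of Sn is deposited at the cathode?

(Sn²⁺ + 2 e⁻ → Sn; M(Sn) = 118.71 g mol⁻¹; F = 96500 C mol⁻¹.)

7.88 g

Q = I·t = 0.9320 A × 13740 s = 12810 C.
n(e⁻) = Q/F = 12810 / 96500 = 0.1327 mol.
Sn²⁺ + 2 e⁻ → Sn, so n(Sn) = n(e⁻)/2 = 0.06635 mol.
m = n·M = 0.06635 × 118.71 = 7.88 g.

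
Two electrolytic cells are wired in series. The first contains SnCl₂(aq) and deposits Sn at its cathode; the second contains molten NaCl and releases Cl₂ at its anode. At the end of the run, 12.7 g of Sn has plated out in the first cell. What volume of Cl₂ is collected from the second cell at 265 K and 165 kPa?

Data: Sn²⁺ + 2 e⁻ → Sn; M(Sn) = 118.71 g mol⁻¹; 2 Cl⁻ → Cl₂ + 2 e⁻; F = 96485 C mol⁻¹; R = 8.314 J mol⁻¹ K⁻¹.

1.43 L

n(Sn) = 12.7 / 118.71 = 0.1070 mol, so n(e⁻) = 2 × 0.1070 = 0.2140 mol.
The cells are in series, so the same 0.2140 mol of electrons passes through the second cell.
2 Cl⁻ → Cl₂ + 2 e⁻ — 2 mol e⁻ per mol Cl₂, so n(Cl₂) = 0.2140/2 = 0.1070 mol.
V = nRT/P = (0.1070 × 8.314 × 265) / (165 × 10³) = 0.00143 m³ = 1.43 L.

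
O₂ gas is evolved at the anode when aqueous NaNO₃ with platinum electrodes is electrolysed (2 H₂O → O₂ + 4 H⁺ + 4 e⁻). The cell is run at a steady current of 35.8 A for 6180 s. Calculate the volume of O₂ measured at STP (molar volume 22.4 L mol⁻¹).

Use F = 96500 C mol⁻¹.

Q = I·t = 35.80 A × 6180.0 s = 221200 C.
n(e⁻) = Q/F = 221200 / 96500 = 2.293 mol.
4 electrons are transferred per O₂ molecule, so n(O₂) = 2.293 / 4 = 0.5732 mol.
V = n × V_m = 0.5732 × 22.4 = 12.8 L.

12.8 L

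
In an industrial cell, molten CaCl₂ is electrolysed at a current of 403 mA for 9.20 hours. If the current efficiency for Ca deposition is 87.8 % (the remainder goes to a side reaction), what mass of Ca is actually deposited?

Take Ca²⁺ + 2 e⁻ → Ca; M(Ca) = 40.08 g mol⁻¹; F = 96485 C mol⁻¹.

Q = I·t = 0.4030 × 33120 = 13350 C.
n(e⁻) = 13350/96485 = 0.1383 mol; theoretically n(Ca) = 0.1383/2 = 0.06917 mol, m_theo = 2.772 g.
At 87.8 % efficiency, m_actual = 0.878 × 2.772 = 2.43 g.

2.43 g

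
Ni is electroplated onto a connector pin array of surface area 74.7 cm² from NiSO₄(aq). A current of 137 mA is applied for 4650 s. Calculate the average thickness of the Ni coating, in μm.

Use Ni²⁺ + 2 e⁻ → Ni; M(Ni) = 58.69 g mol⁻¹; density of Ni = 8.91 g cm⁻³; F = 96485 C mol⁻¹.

2.91 μm

Q = I·t = 0.1370 × 4650.0 = 637.1 C; n(e⁻) = 0.006603 mol.
n(Ni) = n(e⁻)/2 = 0.003301 mol, so m = 0.003301 × 58.69 = 0.1938 g.
Volume = m/ρ = 0.1938 / 8.91 = 0.02175 cm³.
Thickness = V/A = 0.02175 / 74.7 = 2.91 × 10⁻⁴ cm = 2.91 μm.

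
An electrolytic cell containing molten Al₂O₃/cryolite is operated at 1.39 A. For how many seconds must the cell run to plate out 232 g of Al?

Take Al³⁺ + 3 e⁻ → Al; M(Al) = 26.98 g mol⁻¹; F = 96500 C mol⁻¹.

1.79 × 10⁶ s

n(Al) = m/M = 232 / 26.98 = 8.599 mol.
Each Al atom requires 3 electrons, so n(e⁻) = 3 × 8.599 = 25.80 mol.
Q = n(e⁻)·F = 25.80 × 96500 = 2489000 C.
t = Q/I = 2489000 / 1.390 A = 1791000 s.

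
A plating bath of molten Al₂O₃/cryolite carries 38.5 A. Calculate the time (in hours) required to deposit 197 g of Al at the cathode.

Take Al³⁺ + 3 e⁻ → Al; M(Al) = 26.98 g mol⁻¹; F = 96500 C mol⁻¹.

n(Al) = m/M = 197 / 26.98 = 7.302 mol.
Each Al atom requires 3 electrons, so n(e⁻) = 3 × 7.302 = 21.91 mol.
Q = n(e⁻)·F = 21.91 × 96500 = 2114000 C.
t = Q/I = 2114000 / 38.50 A = 54910 s = 15.3 h.

15.3 h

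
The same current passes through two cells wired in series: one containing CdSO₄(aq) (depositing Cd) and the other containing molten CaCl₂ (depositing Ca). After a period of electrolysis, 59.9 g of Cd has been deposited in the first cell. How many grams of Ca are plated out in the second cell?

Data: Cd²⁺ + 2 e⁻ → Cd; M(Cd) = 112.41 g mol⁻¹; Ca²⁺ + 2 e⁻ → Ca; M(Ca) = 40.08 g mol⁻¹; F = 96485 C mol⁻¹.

n(Cd) = 59.9 / 112.41 = 0.5329 mol.
Since Cd²⁺ + 2 e⁻ → Cd, n(e⁻) passed = 2 × 0.5329 = 1.066 mol.
Cells in series carry the same charge, so the same 1.066 mol of electrons passes through cell 2.
Ca²⁺ + 2 e⁻ → Ca, so n(Ca) = 1.066 / 2 = 0.5329 mol.
m(Ca) = 0.5329 × 40.08 = 21.4 g.

21.4 g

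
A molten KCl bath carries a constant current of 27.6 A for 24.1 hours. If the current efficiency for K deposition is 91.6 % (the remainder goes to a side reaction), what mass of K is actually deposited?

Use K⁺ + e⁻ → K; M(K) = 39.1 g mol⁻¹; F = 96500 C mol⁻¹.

889 g

Q = I·t = 27.60 × 86760 = 2395000 C.
n(e⁻) = 2395000/96500 = 24.81 mol; theoretically n(K) = 24.81/1 = 24.81 mol, m_theo = 970.2 g.
At 91.6 % efficiency, m_actual = 0.916 × 970.2 = 889 g.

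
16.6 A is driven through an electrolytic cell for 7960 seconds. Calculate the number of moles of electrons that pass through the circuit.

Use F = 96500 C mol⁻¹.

Q = I·t = 16.60 A × 7960.0 s = 132100 C.
n(e⁻) = Q/F = 132100 / 96500 = 1.37 mol.

1.37 mol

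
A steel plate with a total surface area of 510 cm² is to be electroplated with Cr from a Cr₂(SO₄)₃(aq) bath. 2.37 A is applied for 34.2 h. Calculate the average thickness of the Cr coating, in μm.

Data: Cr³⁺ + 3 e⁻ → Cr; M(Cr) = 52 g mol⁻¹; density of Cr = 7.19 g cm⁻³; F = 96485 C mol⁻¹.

Q = I·t = 2.370 × 123120 = 291800 C; n(e⁻) = 3.024 mol.
n(Cr) = n(e⁻)/3 = 1.008 mol, so m = 1.008 × 52 = 52.42 g.
Volume = m/ρ = 52.42 / 7.19 = 7.291 cm³.
Thickness = V/A = 7.291 / 510 = 0.0143 cm = 143 μm.

143 μm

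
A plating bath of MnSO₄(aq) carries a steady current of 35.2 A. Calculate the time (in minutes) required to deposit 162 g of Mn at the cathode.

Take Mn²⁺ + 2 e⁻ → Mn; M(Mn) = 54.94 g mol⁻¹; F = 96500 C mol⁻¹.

269 min

n(Mn) = m/M = 162 / 54.94 = 2.949 mol.
Each Mn atom requires 2 electrons, so n(e⁻) = 2 × 2.949 = 5.897 mol.
Q = n(e⁻)·F = 5.897 × 96500 = 569100 C.
t = Q/I = 569100 / 35.20 A = 16170 s = 269 min.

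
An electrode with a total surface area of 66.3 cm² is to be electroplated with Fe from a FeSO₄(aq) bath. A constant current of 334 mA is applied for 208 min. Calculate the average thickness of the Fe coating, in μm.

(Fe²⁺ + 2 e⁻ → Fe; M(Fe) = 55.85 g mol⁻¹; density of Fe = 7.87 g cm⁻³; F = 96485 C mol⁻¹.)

Q = I·t = 0.3340 × 12480 = 4168 C; n(e⁻) = 0.04320 mol.
n(Fe) = n(e⁻)/2 = 0.02160 mol, so m = 0.02160 × 55.85 = 1.206 g.
Volume = m/ρ = 1.206 / 7.87 = 0.1533 cm³.
Thickness = V/A = 0.1533 / 66.3 = 0.00231 cm = 23.1 μm.

23.1 μm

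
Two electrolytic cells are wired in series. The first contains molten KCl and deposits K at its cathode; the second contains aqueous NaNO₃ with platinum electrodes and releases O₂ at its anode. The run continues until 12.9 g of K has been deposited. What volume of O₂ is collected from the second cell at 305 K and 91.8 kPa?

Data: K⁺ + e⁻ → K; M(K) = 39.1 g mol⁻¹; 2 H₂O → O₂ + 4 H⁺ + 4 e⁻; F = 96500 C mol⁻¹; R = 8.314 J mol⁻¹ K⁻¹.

n(K) = 12.9 / 39.1 = 0.3299 mol, so n(e⁻) = 1 × 0.3299 = 0.3299 mol.
The cells are in series, so the same 0.3299 mol of electrons passes through the second cell.
2 H₂O → O₂ + 4 H⁺ + 4 e⁻ — 4 mol e⁻ per mol O₂, so n(O₂) = 0.3299/4 = 0.08248 mol.
V = nRT/P = (0.08248 × 8.314 × 305) / (91.8 × 10³) = 0.00228 m³ = 2.28 L.

2.28 L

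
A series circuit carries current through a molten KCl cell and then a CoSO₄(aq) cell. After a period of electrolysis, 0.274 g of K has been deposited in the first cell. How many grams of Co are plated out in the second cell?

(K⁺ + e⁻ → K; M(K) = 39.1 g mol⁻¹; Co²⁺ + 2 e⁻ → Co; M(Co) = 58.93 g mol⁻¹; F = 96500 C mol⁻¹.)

n(K) = 0.274 / 39.1 = 0.007008 mol.
Since K⁺ + e⁻ → K, n(e⁻) passed = 1 × 0.007008 = 0.007008 mol.
Cells in series carry the same charge, so the same 0.007008 mol of electrons passes through cell 2.
Co²⁺ + 2 e⁻ → Co, so n(Co) = 0.007008 / 2 = 0.003504 mol.
m(Co) = 0.003504 × 58.93 = 0.206 g.

0.206 g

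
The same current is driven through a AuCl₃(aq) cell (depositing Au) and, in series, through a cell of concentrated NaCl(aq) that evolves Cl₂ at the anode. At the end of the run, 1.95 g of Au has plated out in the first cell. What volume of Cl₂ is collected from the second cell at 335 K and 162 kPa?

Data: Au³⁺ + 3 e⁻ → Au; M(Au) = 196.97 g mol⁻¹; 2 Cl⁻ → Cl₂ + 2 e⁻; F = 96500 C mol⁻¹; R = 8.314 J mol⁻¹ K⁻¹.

n(Au) = 1.95 / 196.97 = 0.009900 mol, so n(e⁻) = 3 × 0.009900 = 0.02970 mol.
The cells are in series, so the same 0.02970 mol of electrons passes through the second cell.
2 Cl⁻ → Cl₂ + 2 e⁻ — 2 mol e⁻ per mol Cl₂, so n(Cl₂) = 0.02970/2 = 0.01485 mol.
V = nRT/P = (0.01485 × 8.314 × 335) / (162 × 10³) = 2.55 × 10⁻⁴ m³ = 0.255 L.

0.255 L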